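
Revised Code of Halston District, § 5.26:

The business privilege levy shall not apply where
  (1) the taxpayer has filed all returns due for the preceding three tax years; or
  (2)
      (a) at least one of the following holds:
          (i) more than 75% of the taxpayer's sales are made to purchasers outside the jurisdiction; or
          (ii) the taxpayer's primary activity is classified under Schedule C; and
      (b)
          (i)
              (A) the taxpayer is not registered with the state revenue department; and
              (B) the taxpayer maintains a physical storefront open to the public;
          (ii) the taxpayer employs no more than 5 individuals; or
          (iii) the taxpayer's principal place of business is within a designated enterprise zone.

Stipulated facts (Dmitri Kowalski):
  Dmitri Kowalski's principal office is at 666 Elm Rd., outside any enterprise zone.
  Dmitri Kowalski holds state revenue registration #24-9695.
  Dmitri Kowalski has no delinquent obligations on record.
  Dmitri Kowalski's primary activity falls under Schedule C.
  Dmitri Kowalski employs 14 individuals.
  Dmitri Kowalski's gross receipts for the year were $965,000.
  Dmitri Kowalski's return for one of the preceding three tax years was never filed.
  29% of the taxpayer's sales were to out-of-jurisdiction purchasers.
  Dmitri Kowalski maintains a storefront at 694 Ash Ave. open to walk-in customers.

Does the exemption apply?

(1) returns current — not met.
(i) >75% out-of-jur. sales — not met.
(ii) Schedule C activity — satisfied.
So (a) is satisfied (F OR T).
(A) not (state-registered) — not satisfied.
(B) has storefront — holds.
(i) = F AND T = false.
(ii) ≤ 5 employees — not satisfied.
(iii) in enterprise zone — not satisfied.
So (b) is not satisfied (F OR F OR F).
(2) = T AND F = false.
Overall: F OR F → false.

No — not exempt.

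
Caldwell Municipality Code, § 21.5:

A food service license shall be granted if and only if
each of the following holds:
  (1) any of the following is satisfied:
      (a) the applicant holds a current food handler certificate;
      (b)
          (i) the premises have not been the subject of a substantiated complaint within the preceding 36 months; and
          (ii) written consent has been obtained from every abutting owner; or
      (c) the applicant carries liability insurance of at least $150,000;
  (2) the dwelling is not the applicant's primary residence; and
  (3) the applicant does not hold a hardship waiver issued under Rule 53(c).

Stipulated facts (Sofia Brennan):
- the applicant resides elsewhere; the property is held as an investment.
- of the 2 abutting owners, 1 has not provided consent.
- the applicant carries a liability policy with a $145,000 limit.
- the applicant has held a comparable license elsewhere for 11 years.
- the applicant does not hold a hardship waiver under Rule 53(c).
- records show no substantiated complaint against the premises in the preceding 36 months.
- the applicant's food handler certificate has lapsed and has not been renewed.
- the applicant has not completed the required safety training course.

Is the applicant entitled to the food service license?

(a) food handler cert. — not met.
(i) no complaint in 36 mo. — met.
(ii) all abutters consent — not satisfied.
(b): T AND F → false.
(c) insurance ≥ $150,000 — fails.
(1) = F OR F OR F = false.
(2) not (primary residence) — satisfied.
(3) not (hardship waiver) — met.
Overall = F AND T AND T = false.

No — denied.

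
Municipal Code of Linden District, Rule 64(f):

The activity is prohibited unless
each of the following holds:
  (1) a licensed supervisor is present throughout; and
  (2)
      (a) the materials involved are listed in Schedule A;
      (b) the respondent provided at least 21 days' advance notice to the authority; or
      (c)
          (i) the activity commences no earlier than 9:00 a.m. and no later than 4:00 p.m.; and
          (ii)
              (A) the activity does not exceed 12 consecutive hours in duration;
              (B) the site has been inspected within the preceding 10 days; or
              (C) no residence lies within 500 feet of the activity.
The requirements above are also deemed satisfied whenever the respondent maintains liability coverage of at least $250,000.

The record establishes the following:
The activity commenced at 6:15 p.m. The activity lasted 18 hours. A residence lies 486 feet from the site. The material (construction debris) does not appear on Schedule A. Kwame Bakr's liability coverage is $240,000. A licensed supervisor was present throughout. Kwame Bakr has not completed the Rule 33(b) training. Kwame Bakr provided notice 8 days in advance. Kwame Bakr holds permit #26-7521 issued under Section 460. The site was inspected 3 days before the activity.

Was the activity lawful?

No — unlawful.

(1) supervisor present — met.
(a) Schedule A material — not met.
(b) ≥21 days' notice — fails.
(i) start within hours — fails.
(A) ≤ 12 hrs duration — not met.
(B) site inspected — holds.
(C) no residence in 500 ft — fails.
So (ii) is satisfied (F OR T OR F).
(c) = F AND T = false.
(2) = F OR F OR F = false.
So Overall is not satisfied (T AND F).
Exception (coverage ≥ $250,000) — not satisfied.
Result: main false OR exception false → false.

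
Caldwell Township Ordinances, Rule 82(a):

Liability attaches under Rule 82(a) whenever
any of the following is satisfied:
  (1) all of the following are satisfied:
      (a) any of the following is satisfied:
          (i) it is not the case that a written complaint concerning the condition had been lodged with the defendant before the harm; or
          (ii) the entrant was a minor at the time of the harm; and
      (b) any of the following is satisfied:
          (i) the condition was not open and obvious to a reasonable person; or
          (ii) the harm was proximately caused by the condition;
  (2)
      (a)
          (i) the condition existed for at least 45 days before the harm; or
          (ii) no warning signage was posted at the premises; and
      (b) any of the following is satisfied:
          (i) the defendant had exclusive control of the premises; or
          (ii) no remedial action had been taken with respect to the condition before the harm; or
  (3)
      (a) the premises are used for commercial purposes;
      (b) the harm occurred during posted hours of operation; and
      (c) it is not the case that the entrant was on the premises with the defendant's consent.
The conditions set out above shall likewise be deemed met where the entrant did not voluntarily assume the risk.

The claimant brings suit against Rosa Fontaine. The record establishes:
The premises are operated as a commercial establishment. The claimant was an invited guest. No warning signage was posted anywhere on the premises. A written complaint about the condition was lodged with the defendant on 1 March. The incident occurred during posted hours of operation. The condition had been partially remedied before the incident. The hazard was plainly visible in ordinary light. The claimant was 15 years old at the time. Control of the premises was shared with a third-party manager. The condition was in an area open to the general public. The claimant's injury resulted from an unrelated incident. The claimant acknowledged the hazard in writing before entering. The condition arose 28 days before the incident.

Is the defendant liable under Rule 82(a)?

(i) not (complaint lodged) — fails.
(ii) entrant a minor — holds.
(a) = F OR T = true.
(i) not open/obvious — not satisfied.
(ii) proximate cause — fails.
(b): F OR F → false.
So (1) is not satisfied (T AND F).
(i) condition ≥45 days old — not satisfied.
(ii) no signage posted — met.
(a) = F OR T = true.
(i) exclusive control — not met.
(ii) no remedial action — not satisfied.
So (b) is not satisfied (F OR F).
(2) = T AND F = false.
(a) commercial use — satisfied.
(b) during posted hours — satisfied.
(c) not (consent to enter) — not satisfied.
So (3) is not satisfied (T AND T AND F).
So Overall is not satisfied (F OR F OR F).
Exception (no assumed risk) — not satisfied.
Result: main false OR exception false → false.

No — not liable.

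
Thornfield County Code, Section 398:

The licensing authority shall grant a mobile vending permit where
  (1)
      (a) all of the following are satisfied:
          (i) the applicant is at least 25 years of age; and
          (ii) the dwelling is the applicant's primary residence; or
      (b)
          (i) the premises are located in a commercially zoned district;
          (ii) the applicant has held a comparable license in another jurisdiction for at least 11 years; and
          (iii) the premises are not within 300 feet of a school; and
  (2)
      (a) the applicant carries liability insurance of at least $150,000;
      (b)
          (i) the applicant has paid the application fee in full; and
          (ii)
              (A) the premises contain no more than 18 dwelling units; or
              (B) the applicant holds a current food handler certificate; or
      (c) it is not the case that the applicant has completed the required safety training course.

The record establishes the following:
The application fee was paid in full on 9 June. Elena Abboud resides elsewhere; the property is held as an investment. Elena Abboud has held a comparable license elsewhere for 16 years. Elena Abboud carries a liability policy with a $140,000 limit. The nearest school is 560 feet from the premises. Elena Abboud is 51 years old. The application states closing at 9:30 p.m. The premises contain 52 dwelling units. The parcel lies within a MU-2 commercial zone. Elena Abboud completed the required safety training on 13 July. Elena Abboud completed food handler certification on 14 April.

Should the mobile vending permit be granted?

(i) age ≥ 25 — met.
(ii) primary residence — fails.
(a) = T AND F = false.
(i) commercially zoned — met.
(ii) prior license ≥ 11 yr — holds.
(iii) ≥300 ft from school — met.
(b): T AND T AND T → true.
So (1) is satisfied (F OR T).
(a) insurance ≥ $150,000 — not met.
(i) fee paid — met.
(A) ≤ 18 units — not met.
(B) food handler cert. — holds.
(ii) = F OR T = true.
(b): T AND T → true.
(c) not (safety training) — not satisfied.
So (2) is satisfied (F OR T OR F).
So Overall is satisfied (T AND T).

Yes — granted.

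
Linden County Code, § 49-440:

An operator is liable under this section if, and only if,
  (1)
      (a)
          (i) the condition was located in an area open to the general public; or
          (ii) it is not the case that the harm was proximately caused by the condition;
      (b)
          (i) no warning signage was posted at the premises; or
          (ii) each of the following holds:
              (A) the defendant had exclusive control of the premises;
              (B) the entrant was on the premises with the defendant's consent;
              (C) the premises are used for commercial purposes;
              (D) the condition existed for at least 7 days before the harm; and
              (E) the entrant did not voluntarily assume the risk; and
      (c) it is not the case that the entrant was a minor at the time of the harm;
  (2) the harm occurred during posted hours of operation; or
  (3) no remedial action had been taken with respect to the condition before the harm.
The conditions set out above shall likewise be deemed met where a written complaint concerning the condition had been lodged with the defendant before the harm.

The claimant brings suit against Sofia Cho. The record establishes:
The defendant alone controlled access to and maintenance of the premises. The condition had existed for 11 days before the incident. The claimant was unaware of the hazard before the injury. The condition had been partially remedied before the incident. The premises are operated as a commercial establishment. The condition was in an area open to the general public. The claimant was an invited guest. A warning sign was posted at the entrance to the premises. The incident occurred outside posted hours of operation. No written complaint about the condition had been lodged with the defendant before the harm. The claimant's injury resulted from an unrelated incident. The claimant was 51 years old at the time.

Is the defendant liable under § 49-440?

Yes — liable.

(i) public area — satisfied.
(ii) not (proximate cause) — holds.
(a) = T OR T = true.
(i) no signage posted — not met.
(A) exclusive control — satisfied.
(B) consent to enter — met.
(C) commercial use — met.
(D) condition ≥7 days old — holds.
(E) no assumed risk — holds.
So (ii) is satisfied (T AND T AND T AND T AND T).
(b) = F OR T = true.
(c) not (entrant a minor) — satisfied.
(1) = T AND T AND T = true.
(2) during posted hours — fails.
(3) no remedial action — not satisfied.
Overall = T OR F OR F = true.
Exception (complaint lodged) — not satisfied.
Result: main true OR exception false → true.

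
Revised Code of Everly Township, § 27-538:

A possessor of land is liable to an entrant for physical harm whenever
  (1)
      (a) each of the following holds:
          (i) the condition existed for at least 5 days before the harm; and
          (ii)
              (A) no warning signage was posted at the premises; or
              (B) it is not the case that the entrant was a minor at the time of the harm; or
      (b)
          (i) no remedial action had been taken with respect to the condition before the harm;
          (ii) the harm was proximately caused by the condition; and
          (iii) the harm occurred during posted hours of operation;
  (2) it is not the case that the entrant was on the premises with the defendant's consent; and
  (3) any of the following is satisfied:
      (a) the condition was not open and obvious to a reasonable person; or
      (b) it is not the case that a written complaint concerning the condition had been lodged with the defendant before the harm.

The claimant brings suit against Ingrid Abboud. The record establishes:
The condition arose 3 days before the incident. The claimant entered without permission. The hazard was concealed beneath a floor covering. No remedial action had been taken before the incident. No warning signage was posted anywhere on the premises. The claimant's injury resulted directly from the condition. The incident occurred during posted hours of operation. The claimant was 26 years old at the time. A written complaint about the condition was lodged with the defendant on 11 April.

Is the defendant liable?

Yes — liable.

(i) condition ≥5 days old — fails.
(A) no signage posted — holds.
(B) not (entrant a minor) — satisfied.
(ii): T OR T → true.
So (a) is not satisfied (F AND T).
(i) no remedial action — holds.
(ii) proximate cause — holds.
(iii) during posted hours — met.
(b): T AND T AND T → true.
(1) = F OR T = true.
(2) not (consent to enter) — met.
(a) not open/obvious — satisfied.
(b) not (complaint lodged) — fails.
(3): T OR F → true.
Overall = T AND T AND T = true.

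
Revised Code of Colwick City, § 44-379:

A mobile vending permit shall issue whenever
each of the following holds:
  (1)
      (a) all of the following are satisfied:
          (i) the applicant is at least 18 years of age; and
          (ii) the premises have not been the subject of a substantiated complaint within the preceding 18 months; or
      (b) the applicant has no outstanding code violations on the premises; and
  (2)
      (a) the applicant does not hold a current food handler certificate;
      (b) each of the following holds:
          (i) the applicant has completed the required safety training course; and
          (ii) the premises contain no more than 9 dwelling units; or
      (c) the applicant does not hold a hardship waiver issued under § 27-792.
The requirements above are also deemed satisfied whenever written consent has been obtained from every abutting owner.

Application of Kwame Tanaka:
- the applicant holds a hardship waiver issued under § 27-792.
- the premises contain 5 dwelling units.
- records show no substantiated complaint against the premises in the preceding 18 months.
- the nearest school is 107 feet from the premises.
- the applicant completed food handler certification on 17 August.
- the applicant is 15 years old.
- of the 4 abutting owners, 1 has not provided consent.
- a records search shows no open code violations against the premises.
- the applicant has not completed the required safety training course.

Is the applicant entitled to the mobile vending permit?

No — denied.

(i) age ≥ 18 — fails.
(ii) no complaint in 18 mo. — holds.
(a): F AND T → false.
(b) no code violations — holds.
(1) = F OR T = true.
(a) not (food handler cert.) — not satisfied.
(i) safety training — not met.
(ii) ≤ 9 units — met.
(b) = F AND T = false.
(c) not (hardship waiver) — not met.
(2): F OR F OR F → false.
Overall: T AND F → false.
Exception (all abutters consent) — not satisfied.
Result: main false OR exception false → false.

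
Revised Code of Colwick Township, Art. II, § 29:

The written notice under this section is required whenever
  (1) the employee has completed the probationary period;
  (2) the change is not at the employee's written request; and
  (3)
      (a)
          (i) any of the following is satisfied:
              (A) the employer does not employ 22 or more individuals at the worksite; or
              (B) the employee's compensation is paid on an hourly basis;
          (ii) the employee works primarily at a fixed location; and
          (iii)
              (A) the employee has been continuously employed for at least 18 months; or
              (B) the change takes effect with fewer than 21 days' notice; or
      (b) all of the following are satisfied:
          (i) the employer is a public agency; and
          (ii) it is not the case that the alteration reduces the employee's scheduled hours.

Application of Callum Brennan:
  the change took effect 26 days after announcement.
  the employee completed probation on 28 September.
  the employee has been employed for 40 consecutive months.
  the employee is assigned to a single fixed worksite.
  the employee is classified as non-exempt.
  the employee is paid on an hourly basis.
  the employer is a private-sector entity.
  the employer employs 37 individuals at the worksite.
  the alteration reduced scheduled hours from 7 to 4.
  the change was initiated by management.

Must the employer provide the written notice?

Yes — required.

(1) past probation — satisfied.
(2) not employee-requested — holds.
(A) not (≥ 22 at site) — not met.
(B) hourly-paid — satisfied.
(i): F OR T → true.
(ii) fixed location — met.
(A) tenure ≥ 18 mo. — satisfied.
(B) < 21 days' notice — not met.
(iii): T OR F → true.
(a) = T AND T AND T = true.
(i) public agency — fails.
(ii) not (hours reduced) — not satisfied.
(b) = F AND F = false.
(3): T OR F → true.
Overall = T AND T AND T = true.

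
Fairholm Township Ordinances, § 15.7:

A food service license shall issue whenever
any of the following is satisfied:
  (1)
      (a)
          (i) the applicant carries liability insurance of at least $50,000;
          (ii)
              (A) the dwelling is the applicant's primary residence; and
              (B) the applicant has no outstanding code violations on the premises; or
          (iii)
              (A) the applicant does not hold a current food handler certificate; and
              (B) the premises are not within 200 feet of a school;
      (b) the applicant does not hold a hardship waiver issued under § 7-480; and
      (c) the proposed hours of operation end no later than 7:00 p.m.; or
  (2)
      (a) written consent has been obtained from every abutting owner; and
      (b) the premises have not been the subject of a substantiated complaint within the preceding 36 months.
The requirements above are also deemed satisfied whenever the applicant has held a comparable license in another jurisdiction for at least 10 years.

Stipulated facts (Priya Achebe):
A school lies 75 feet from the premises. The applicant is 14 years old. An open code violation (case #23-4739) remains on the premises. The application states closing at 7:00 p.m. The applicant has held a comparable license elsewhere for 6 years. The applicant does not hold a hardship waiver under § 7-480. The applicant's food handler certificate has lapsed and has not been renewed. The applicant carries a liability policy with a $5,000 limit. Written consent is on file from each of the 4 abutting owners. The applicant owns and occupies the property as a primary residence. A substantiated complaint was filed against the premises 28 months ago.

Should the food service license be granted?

No — denied.

(i) insurance ≥ $50,000 — fails.
(A) primary residence — holds.
(B) no code violations — not satisfied.
So (ii) is not satisfied (T AND F).
(A) not (food handler cert.) — satisfied.
(B) ≥200 ft from school — not met.
(iii): T AND F → false.
So (a) is not satisfied (F OR F OR F).
(b) not (hardship waiver) — satisfied.
(c) closes by 7 p.m. — satisfied.
(1): F AND T AND T → false.
(a) all abutters consent — met.
(b) no complaint in 36 mo. — not satisfied.
So (2) is not satisfied (T AND F).
So Overall is not satisfied (F OR F).
Exception (prior license ≥ 10 yr) — not satisfied.
Result: main false OR exception false → false.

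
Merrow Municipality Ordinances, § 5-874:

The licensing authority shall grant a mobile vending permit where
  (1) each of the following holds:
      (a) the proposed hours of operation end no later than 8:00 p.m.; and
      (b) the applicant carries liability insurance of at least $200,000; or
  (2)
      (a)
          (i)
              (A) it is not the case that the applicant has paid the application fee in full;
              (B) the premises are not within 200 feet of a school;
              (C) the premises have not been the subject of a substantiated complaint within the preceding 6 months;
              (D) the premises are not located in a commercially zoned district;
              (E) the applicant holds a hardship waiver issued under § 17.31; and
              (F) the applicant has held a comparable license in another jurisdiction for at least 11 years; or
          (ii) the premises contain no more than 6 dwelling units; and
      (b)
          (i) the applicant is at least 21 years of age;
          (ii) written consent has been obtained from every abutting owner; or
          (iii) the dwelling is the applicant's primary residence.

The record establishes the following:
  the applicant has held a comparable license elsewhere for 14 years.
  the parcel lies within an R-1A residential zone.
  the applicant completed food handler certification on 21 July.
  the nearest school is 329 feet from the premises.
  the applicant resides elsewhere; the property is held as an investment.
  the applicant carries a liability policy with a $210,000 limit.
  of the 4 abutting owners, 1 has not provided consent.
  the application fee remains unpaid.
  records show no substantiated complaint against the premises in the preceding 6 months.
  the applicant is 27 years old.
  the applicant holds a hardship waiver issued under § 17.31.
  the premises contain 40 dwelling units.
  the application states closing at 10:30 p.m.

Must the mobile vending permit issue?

(a) closes by 8 p.m. — not satisfied.
(b) insurance ≥ $200,000 — holds.
So (1) is not satisfied (F AND T).
(A) not (fee paid) — met.
(B) ≥200 ft from school — holds.
(C) no complaint in 6 mo. — holds.
(D) not (commercially zoned) — holds.
(E) hardship waiver — met.
(F) prior license ≥ 11 yr — holds.
(i): T AND T AND T AND T AND T AND T → true.
(ii) ≤ 6 units — fails.
(a) = T OR F = true.
(i) age ≥ 21 — satisfied.
(ii) all abutters consent — not met.
(iii) primary residence — not satisfied.
(b): T OR F OR F → true.
So (2) is satisfied (T AND T).
So Overall is satisfied (F OR T).

Yes — granted.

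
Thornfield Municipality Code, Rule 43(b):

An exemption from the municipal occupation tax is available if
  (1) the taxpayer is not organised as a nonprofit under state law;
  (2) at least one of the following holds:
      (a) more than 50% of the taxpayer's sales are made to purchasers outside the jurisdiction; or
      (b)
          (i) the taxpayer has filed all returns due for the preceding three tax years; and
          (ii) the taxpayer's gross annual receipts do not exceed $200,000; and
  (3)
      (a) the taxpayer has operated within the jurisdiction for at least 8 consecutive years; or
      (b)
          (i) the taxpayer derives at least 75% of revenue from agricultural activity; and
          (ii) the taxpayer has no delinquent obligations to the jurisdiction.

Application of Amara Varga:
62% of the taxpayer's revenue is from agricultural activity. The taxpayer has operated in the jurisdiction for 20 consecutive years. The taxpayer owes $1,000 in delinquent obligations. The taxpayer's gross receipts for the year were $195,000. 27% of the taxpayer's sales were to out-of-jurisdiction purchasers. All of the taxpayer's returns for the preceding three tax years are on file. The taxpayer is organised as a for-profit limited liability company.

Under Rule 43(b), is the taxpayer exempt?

(1) not (nonprofit) — holds.
(a) >50% out-of-jur. sales — not met.
(i) returns current — satisfied.
(ii) receipts ≤ $200,000 — holds.
(b): T AND T → true.
(2): F OR T → true.
(a) ≥ 8 yrs in jurisdiction — holds.
(i) ≥75% agricultural — not met.
(ii) no delinquency — not met.
So (b) is not satisfied (F AND F).
So (3) is satisfied (T OR F).
So Overall is satisfied (T AND T AND T).

Yes — exempt.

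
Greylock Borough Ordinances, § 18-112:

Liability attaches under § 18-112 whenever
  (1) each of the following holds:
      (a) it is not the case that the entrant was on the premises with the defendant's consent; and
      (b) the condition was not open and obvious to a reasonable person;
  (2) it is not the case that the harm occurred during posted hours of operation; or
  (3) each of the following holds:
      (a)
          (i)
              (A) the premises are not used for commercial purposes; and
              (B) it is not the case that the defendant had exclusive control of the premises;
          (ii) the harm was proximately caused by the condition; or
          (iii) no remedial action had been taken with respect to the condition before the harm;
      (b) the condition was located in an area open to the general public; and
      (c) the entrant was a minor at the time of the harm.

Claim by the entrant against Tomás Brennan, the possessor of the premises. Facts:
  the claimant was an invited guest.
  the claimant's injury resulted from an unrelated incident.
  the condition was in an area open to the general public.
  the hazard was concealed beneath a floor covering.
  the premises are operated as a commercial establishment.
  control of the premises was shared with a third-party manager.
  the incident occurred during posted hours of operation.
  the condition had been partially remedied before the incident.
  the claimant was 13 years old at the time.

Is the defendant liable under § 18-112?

(a) not (consent to enter) — fails.
(b) not open/obvious — met.
So (1) is not satisfied (F AND T).
(2) not (during posted hours) — not met.
(A) not (commercial use) — fails.
(B) not (exclusive control) — holds.
(i) = F AND T = false.
(ii) proximate cause — fails.
(iii) no remedial action — fails.
So (a) is not satisfied (F OR F OR F).
(b) public area — satisfied.
(c) entrant a minor — satisfied.
So (3) is not satisfied (F AND T AND T).
Overall = F OR F OR F = false.

No — not liable.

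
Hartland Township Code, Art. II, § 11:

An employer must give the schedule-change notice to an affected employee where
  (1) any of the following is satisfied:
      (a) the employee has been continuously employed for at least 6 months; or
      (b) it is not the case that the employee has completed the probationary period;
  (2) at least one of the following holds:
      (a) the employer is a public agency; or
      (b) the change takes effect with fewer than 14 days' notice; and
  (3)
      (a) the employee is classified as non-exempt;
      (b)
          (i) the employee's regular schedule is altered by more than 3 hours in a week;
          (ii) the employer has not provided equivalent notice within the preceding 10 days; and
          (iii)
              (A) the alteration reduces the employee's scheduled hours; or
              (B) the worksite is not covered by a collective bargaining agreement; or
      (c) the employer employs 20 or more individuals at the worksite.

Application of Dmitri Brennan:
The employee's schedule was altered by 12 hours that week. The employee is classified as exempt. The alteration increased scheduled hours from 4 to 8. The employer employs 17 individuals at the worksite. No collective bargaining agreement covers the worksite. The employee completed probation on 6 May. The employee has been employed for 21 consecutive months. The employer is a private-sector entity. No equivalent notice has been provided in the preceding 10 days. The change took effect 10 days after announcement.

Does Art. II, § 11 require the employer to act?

(a) tenure ≥ 6 mo. — satisfied.
(b) not (past probation) — not met.
(1): T OR F → true.
(a) public agency — not satisfied.
(b) < 14 days' notice — holds.
(2): F OR T → true.
(a) non-exempt — not met.
(i) schedule shift > 3h — met.
(ii) no recent notice — holds.
(A) hours reduced — not met.
(B) no CBA — satisfied.
So (iii) is satisfied (F OR T).
So (b) is satisfied (T AND T AND T).
(c) ≥ 20 at site — not met.
So (3) is satisfied (F OR T OR F).
Overall: T AND T AND T → true.

Yes — required.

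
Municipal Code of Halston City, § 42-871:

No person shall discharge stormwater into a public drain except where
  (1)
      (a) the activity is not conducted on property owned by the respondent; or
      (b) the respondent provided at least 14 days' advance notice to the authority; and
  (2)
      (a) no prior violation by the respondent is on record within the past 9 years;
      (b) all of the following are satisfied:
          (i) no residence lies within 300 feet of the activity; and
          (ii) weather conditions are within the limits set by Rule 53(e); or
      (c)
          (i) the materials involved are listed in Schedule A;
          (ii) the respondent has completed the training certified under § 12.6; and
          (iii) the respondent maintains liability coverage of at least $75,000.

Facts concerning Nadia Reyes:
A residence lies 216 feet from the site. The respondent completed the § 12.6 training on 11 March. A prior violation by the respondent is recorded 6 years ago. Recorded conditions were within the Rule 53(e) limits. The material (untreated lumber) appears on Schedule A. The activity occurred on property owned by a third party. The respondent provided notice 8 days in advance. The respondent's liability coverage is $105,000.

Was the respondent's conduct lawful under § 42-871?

(a) not (own property) — met.
(b) ≥14 days' notice — not satisfied.
(1) = T OR F = true.
(a) no prior violation — not met.
(i) no residence in 300 ft — not met.
(ii) weather ok — satisfied.
(b): F AND T → false.
(i) Schedule A material — holds.
(ii) training certified — holds.
(iii) coverage ≥ $75,000 — met.
So (c) is satisfied (T AND T AND T).
(2): F OR F OR T → true.
Overall = T AND T = true.

Yes — lawful.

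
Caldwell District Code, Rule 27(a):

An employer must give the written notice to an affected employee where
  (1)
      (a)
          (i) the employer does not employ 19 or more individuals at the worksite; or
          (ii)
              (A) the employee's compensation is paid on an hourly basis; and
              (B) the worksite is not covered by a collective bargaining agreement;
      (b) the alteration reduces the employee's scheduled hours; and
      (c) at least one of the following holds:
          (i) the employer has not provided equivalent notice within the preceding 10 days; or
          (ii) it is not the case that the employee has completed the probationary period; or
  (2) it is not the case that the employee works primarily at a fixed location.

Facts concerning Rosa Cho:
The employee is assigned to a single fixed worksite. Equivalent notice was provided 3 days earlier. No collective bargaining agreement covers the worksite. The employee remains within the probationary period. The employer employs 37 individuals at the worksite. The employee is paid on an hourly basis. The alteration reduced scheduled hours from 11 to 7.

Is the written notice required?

Yes — required.

(i) not (≥ 19 at site) — not satisfied.
(A) hourly-paid — holds.
(B) no CBA — holds.
So (ii) is satisfied (T AND T).
So (a) is satisfied (F OR T).
(b) hours reduced — satisfied.
(i) no recent notice — not met.
(ii) not (past probation) — holds.
(c) = F OR T = true.
(1): T AND T AND T → true.
(2) not (fixed location) — not met.
So Overall is satisfied (T OR F).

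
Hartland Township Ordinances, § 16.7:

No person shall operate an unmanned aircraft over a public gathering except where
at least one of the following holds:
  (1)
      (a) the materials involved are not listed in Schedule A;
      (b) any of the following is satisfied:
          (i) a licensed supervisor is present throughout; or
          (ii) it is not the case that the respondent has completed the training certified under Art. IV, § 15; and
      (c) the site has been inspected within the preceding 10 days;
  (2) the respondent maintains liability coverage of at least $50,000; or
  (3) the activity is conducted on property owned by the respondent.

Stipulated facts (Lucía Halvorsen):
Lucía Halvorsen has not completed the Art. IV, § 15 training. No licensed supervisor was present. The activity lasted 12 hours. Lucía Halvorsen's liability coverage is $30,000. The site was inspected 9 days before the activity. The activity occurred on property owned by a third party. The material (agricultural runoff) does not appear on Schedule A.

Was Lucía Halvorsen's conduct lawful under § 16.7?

Yes — lawful.

(a) not (Schedule A material) — satisfied.
(i) supervisor present — not met.
(ii) not (training certified) — holds.
(b): F OR T → true.
(c) site inspected — met.
So (1) is satisfied (T AND T AND T).
(2) coverage ≥ $50,000 — not satisfied.
(3) own property — fails.
So Overall is satisfied (T OR F OR F).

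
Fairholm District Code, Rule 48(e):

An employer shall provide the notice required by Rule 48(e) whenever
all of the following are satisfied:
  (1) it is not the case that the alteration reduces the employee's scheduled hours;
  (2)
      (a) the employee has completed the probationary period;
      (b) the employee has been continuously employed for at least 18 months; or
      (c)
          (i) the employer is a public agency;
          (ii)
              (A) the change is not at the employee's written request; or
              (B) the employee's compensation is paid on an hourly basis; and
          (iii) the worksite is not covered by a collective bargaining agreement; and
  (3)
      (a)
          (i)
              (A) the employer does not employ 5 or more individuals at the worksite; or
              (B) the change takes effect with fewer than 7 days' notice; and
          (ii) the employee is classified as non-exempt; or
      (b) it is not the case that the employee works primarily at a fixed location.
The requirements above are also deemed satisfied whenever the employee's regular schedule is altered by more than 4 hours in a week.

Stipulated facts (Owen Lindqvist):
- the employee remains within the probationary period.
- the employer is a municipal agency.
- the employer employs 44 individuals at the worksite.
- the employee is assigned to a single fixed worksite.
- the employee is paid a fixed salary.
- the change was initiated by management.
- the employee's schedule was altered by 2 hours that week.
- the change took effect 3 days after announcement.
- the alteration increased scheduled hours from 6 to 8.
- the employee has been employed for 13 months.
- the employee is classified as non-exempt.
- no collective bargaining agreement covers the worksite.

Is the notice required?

Yes — required.

(1) not (hours reduced) — met.
(a) past probation — fails.
(b) tenure ≥ 18 mo. — not satisfied.
(i) public agency — holds.
(A) not employee-requested — met.
(B) hourly-paid — not satisfied.
So (ii) is satisfied (T OR F).
(iii) no CBA — holds.
(c) = T AND T AND T = true.
So (2) is satisfied (F OR F OR T).
(A) not (≥ 5 at site) — not satisfied.
(B) < 7 days' notice — holds.
(i): F OR T → true.
(ii) non-exempt — met.
(a) = T AND T = true.
(b) not (fixed location) — not met.
(3): T OR F → true.
Overall = T AND T AND T = true.
Exception (schedule shift > 4h) — not satisfied.
Result: main true OR exception false → true.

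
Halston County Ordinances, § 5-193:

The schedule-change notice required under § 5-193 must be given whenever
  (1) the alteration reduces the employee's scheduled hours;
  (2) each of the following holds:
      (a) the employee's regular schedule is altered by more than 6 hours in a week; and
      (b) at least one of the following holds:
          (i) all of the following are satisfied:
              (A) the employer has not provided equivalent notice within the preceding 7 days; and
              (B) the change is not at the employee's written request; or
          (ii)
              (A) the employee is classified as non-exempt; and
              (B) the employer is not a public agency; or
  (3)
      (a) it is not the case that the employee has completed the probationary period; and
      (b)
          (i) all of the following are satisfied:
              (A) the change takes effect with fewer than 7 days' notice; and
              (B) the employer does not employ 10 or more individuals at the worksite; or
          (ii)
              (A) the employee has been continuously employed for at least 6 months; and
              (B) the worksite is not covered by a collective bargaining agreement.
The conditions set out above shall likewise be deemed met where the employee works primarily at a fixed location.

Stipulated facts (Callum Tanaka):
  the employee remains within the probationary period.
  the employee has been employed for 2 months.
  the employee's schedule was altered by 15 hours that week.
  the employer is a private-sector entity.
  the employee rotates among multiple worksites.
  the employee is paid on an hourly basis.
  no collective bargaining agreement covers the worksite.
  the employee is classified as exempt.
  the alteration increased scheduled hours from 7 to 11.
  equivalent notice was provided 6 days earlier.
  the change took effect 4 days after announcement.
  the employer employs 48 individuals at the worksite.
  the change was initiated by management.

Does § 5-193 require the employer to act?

No — not required.

(1) hours reduced — not satisfied.
(a) schedule shift > 6h — met.
(A) no recent notice — fails.
(B) not employee-requested — met.
(i): F AND T → false.
(A) non-exempt — fails.
(B) not (public agency) — holds.
(ii) = F AND T = false.
So (b) is not satisfied (F OR F).
(2): T AND F → false.
(a) not (past probation) — met.
(A) < 7 days' notice — met.
(B) not (≥ 10 at site) — not met.
(i): T AND F → false.
(A) tenure ≥ 6 mo. — fails.
(B) no CBA — holds.
So (ii) is not satisfied (F AND T).
So (b) is not satisfied (F OR F).
(3): T AND F → false.
So Overall is not satisfied (F OR F OR F).
Exception (fixed location) — not satisfied.
Result: main false OR exception false → false.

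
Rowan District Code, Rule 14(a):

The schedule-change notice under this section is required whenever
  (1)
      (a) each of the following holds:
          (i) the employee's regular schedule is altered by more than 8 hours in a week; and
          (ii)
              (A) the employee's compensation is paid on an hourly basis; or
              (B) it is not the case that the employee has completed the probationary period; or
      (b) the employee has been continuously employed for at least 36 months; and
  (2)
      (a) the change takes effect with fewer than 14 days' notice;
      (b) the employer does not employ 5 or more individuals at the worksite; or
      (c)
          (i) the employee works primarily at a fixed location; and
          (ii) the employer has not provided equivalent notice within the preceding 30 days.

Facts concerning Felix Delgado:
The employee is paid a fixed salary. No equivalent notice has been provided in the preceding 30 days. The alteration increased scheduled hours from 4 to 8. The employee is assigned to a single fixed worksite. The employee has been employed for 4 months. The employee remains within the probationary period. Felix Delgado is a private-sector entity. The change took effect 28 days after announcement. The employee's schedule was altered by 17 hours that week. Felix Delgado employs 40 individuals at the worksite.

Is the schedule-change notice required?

Yes — required.

(i) schedule shift > 8h — holds.
(A) hourly-paid — not satisfied.
(B) not (past probation) — satisfied.
(ii): F OR T → true.
(a): T AND T → true.
(b) tenure ≥ 36 mo. — not satisfied.
(1): T OR F → true.
(a) < 14 days' notice — fails.
(b) not (≥ 5 at site) — not met.
(i) fixed location — holds.
(ii) no recent notice — holds.
(c): T AND T → true.
So (2) is satisfied (F OR F OR T).
Overall: T AND T → true.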